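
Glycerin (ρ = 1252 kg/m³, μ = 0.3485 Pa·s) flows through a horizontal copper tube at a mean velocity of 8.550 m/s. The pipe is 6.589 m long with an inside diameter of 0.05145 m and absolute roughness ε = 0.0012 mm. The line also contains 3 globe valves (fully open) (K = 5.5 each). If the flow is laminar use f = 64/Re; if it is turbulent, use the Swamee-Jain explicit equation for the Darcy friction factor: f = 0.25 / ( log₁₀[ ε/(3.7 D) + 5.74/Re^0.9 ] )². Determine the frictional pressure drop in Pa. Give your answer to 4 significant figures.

Reynolds number Re = ρVD/μ = 1252 · 8.55 · 0.05145 / 0.348 = 1580.
Re < 2300 → laminar flow, so f = 64/Re = 64/1580 = 0.0405 (the turbulent correlation is not needed).
Total minor-loss coefficient ΣK = 3·5.5 = 16.5.
ΔP = [f·L/D + ΣK]·(ρV²/2) = [0.0405·6.589/0.05145 + 16.5]·(1252·8.55²/2) = [5.186 + 16.5]·4.576e+04 = 9.924e+05 Pa.

ΔP ≈ 992400 Pa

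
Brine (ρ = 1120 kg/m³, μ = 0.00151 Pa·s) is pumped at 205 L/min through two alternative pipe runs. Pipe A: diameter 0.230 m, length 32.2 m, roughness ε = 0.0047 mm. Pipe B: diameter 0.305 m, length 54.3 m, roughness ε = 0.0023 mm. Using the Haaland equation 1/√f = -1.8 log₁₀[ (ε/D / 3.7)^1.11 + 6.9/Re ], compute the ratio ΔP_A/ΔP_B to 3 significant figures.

Pipe A: V = Q/A = 0.003417/0.04155 = 0.08224 m/s; Re = 1.403e+04; ε/D = 2.04e-05; Haaland → f = 0.02822; ΔP_A = f(L/D)(ρV²/2) = 14.96 Pa.
Pipe B: V = Q/A = 0.003417/0.07306 = 0.04676 m/s; Re = 1.058e+04; ε/D = 7.54e-06; Haaland → f = 0.03042; ΔP_B = f(L/D)(ρV²/2) = 6.632 Pa.
ΔP_A/ΔP_B = 14.96/6.632 = 2.26.

ΔP_A/ΔP_B ≈ 2.26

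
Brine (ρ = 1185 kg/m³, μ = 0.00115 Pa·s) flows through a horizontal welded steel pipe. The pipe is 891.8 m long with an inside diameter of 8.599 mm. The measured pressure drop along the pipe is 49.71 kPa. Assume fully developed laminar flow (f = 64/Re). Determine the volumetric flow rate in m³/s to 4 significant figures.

For laminar flow, f = 64/Re with Re = ρVD/μ, so Darcy-Weisbach reduces to ΔP = 32μLV/D². Solving for V: V = ΔP·D²/(32μL) = 4.971e+04·(0.008599)²/(32·0.00115·891.8) = 0.112 m/s.
Check: Re = ρVD/μ = 1185·0.112·0.008599/0.00115 = 992.4 < 2300, so the laminar assumption holds.
Q = V·A = 0.112·(π/4·0.008599²) = 6.504e-06 m³/s = 6.504×10^-6 m³/s.

Q ≈ 6.504×10^-6 m³/s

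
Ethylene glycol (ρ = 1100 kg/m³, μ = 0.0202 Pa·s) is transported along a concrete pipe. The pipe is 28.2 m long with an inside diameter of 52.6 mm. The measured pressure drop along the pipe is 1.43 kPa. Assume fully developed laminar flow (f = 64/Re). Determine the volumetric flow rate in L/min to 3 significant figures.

Q ≈ 28.3 L/min

For laminar flow, f = 64/Re with Re = ρVD/μ, so Darcy-Weisbach reduces to ΔP = 32μLV/D². Solving for V: V = ΔP·D²/(32μL) = 1430·(0.0526)²/(32·0.0202·28.2) = 0.217 m/s.
Check: Re = ρVD/μ = 1100·0.217·0.0526/0.0202 = 621.7 < 2300, so the laminar assumption holds.
Q = V·A = 0.217·(π/4·0.0526²) = 0.0004716 m³/s = 28.3 L/min.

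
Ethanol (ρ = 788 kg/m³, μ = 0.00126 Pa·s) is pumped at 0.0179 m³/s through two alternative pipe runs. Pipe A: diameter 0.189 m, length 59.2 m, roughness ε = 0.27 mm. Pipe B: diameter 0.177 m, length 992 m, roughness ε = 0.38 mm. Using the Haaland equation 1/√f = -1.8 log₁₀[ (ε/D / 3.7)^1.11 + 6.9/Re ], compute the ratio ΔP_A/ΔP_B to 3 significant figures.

ΔP_A/ΔP_B ≈ 0.0400

Pipe A: V = Q/A = 0.0179/0.02806 = 0.638 m/s; Re = 7.541e+04; ε/D = 0.00143; Haaland → f = 0.02388; ΔP_A = f(L/D)(ρV²/2) = 1200 Pa.
Pipe B: V = Q/A = 0.0179/0.02461 = 0.7275 m/s; Re = 8.053e+04; ε/D = 0.00215; Haaland → f = 0.02568; ΔP_B = f(L/D)(ρV²/2) = 3.001e+04 Pa.
ΔP_A/ΔP_B = 1200/3.001e+04 = 0.0400.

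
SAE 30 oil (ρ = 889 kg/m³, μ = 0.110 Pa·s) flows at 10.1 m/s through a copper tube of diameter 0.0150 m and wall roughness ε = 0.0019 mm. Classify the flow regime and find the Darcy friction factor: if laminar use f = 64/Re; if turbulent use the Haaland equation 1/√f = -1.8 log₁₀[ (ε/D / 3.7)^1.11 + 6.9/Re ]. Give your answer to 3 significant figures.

Re = ρVD/μ = 889·10.1·0.015/0.11 = 1224.
Re < 2300 → laminar, so f = 64/Re = 0.05227 (roughness is irrelevant in laminar flow).

f ≈ 0.0523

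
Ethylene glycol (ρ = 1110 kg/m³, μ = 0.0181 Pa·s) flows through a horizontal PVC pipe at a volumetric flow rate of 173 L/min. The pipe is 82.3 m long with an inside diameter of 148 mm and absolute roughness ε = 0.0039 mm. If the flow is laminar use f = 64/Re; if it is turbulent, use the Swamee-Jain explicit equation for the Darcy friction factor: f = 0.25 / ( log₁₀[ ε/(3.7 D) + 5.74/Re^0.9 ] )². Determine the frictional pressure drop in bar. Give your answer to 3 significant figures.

Q = 173 L/min = 173/60000 = 0.002883 m³/s.
Cross-sectional area A = πD²/4 = π(0.148)²/4 = 0.0172 m²; mean velocity V = Q/A = 0.002883/0.0172 = 0.1676 m/s.
Reynolds number Re = ρVD/μ = 1110 · 0.1676 · 0.148 / 0.0181 = 1521.
Re < 2300 → laminar flow, so f = 64/Re = 64/1521 = 0.04207 (the turbulent correlation is not needed).
Darcy-Weisbach: ΔP = f(L/D)(ρV²/2) = 0.04207·(82.3/0.148)·(1110·0.1676²/2) = 0.04207·556.1·15.59 = 364.7 Pa.
ΔP = 364.7 Pa = 0.00365 bar.

ΔP ≈ 0.00365 bar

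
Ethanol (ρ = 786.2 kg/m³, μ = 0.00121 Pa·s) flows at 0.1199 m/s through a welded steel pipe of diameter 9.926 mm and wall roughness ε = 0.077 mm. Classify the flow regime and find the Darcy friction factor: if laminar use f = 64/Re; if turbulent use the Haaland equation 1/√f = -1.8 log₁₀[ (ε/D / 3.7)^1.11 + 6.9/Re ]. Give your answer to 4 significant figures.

f ≈ 0.08276

Re = ρVD/μ = 786.2·0.1199·0.009926/0.00121 = 773.3.
Re < 2300 → laminar, so f = 64/Re = 0.08276 (roughness is irrelevant in laminar flow).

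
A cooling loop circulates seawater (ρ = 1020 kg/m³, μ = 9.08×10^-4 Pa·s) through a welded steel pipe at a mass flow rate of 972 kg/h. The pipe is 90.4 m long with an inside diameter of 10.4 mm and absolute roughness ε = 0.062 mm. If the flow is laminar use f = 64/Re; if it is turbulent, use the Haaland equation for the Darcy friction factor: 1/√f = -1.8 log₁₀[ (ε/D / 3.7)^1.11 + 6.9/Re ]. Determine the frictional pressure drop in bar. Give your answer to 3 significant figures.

ΔP ≈ 14.7 bar

ṁ = 972 kg/h = 972/3600 = 0.27 kg/s.
A = πD²/4 = π(0.0104)²/4 = 8.495e-05 m²; mean velocity V = ṁ/(ρA) = 0.27/(1020 · 8.495e-05) = 3.116 m/s.
Reynolds number Re = ρVD/μ = 1020 · 3.116 · 0.0104 / 0.000908 = 3.64e+04.
Re > 4000 → turbulent. Relative roughness ε/D = 6.2e-05/0.0104 = 0.00596. Haaland: 1/√f = -1.8 log₁₀[(0.00596/3.7)^1.11 + 6.9/3.64e+04] = -1.8 log₁₀[0.000794 + 0.00019] = 5.413, so f = 0.03413.
Darcy-Weisbach: ΔP = f(L/D)(ρV²/2) = 0.03413·(90.4/0.0104)·(1020·3.116²/2) = 0.03413·8692·4952 = 1.469e+06 Pa.
ΔP = 1.469e+06 Pa = 14.7 bar.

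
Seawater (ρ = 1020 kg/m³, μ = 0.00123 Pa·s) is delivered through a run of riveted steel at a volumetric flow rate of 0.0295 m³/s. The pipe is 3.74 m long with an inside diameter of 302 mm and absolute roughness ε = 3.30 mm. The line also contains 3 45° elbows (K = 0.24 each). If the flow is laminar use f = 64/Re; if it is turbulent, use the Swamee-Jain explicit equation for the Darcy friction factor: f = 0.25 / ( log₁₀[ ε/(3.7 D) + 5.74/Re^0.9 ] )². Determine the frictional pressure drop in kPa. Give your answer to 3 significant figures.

ΔP ≈ 0.105 kPa

Cross-sectional area A = πD²/4 = π(0.302)²/4 = 0.07163 m²; mean velocity V = Q/A = 0.0295/0.07163 = 0.4118 m/s.
Reynolds number Re = ρVD/μ = 1020 · 0.4118 · 0.302 / 0.00123 = 1.031e+05.
Re > 4000 → turbulent. Relative roughness ε/D = 0.0033/0.302 = 0.0109. Swamee-Jain: f = 0.25/(log₁₀[0.0109/3.7 + 5.74/1.031e+05^0.9])² = 0.25/(log₁₀[0.00295 + 0.000177])² = 0.25/(-2.504)² = 0.03986.
Total minor-loss coefficient ΣK = 3·0.24 = 0.72.
ΔP = [f·L/D + ΣK]·(ρV²/2) = [0.03986·3.74/0.302 + 0.72]·(1020·0.4118²/2) = [0.4936 + 0.72]·86.5 = 105 Pa.
ΔP = 105 Pa = 0.105 kPa.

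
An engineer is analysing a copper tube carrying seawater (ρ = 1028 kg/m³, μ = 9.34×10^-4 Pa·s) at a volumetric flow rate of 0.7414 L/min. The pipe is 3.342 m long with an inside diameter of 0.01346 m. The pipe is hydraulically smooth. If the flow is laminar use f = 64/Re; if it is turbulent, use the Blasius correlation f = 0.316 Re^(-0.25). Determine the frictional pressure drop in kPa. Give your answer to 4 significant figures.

Q = 0.7414 L/min = 0.7414/60000 = 1.236e-05 m³/s.
Cross-sectional area A = πD²/4 = π(0.01346)²/4 = 0.0001423 m²; mean velocity V = Q/A = 1.236e-05/0.0001423 = 0.08684 m/s.
Reynolds number Re = ρVD/μ = 1028 · 0.08684 · 0.01346 / 0.000934 = 1287.
Re < 2300 → laminar flow, so f = 64/Re = 64/1287 = 0.04975 (the turbulent correlation is not needed).
Darcy-Weisbach: ΔP = f(L/D)(ρV²/2) = 0.04975·(3.342/0.01346)·(1028·0.08684²/2) = 0.04975·248.3·3.876 = 47.88 Pa.
ΔP = 47.88 Pa = 0.04788 kPa.

ΔP ≈ 0.04788 kPa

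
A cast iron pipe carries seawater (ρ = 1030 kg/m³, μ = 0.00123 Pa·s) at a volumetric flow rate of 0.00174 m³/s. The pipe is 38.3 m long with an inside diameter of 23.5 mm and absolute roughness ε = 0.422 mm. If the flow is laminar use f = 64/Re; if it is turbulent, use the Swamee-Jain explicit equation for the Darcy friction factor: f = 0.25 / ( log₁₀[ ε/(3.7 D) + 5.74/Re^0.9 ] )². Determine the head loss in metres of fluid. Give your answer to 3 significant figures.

h_f ≈ 63.5 m

Cross-sectional area A = πD²/4 = π(0.0235)²/4 = 0.0004337 m²; mean velocity V = Q/A = 0.00174/0.0004337 = 4.012 m/s.
Reynolds number Re = ρVD/μ = 1030 · 4.012 · 0.0235 / 0.00123 = 7.894e+04.
Re > 4000 → turbulent. Relative roughness ε/D = 0.000422/0.0235 = 0.018. Swamee-Jain: f = 0.25/(log₁₀[0.018/3.7 + 5.74/7.894e+04^0.9])² = 0.25/(log₁₀[0.00485 + 0.000225])² = 0.25/(-2.294)² = 0.04749.
Darcy-Weisbach: ΔP = f(L/D)(ρV²/2) = 0.04749·(38.3/0.0235)·(1030·4.012²/2) = 0.04749·1630·8288 = 6.415e+05 Pa.
Head loss h_f = ΔP/(ρg) = 6.415e+05/(1030·9.81) = 63.5 m.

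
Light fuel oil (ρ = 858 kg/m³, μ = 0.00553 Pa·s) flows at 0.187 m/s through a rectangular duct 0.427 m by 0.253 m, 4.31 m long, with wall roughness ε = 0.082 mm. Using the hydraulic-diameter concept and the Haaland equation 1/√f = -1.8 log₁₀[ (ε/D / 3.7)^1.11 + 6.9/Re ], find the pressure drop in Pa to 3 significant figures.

ΔP ≈ 6.49 Pa

Hydraulic diameter D_h = 4A/P = 4·(0.427·0.253)/(2·(0.427+0.253)) = 0.4321/1.36 = 0.3177 m.
Re = ρVD_h/μ = 858·0.187·0.3177/0.00553 = 9219.
ε/D_h = 8.2e-05/0.3177 = 0.000258; Haaland gives 1/√f = -1.8 log₁₀[2.43e-05+0.000748] = 5.601, so f = 0.03187.
ΔP = f(L/D_h)(ρV²/2) = 0.03187·4.31/0.3177·15 = 6.486 Pa.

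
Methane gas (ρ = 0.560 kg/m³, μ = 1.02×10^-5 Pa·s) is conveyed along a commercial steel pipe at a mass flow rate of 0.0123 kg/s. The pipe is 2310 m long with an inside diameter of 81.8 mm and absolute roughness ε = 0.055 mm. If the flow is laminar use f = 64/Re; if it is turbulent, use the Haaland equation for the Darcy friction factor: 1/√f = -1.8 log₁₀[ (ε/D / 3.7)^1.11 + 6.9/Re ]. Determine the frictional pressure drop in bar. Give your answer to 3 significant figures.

A = πD²/4 = π(0.0818)²/4 = 0.005255 m²; mean velocity V = ṁ/(ρA) = 0.0123/(0.56 · 0.005255) = 4.179 m/s.
Reynolds number Re = ρVD/μ = 0.56 · 4.179 · 0.0818 / 1.02e-05 = 1.877e+04.
Re > 4000 → turbulent. Relative roughness ε/D = 5.5e-05/0.0818 = 0.000672. Haaland: 1/√f = -1.8 log₁₀[(0.000672/3.7)^1.11 + 6.9/1.877e+04] = -1.8 log₁₀[7.05e-05 + 0.000368] = 6.045, so f = 0.02736.
Darcy-Weisbach: ΔP = f(L/D)(ρV²/2) = 0.02736·(2310/0.0818)·(0.56·4.179²/2) = 0.02736·2.824e+04·4.891 = 3779 Pa.
ΔP = 3779 Pa = 0.0378 bar.

ΔP ≈ 0.0378 bar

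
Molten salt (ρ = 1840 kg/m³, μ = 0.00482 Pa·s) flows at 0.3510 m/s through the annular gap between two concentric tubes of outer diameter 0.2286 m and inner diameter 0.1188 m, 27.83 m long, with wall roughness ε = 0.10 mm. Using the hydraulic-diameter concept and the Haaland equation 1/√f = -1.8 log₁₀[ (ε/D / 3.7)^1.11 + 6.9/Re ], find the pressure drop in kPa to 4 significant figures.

Hydraulic diameter D_h = 4A/P = D_o - D_i = 0.2286 - 0.1188 = 0.1098 m.
Re = ρVD_h/μ = 1840·0.351·0.1098/0.00482 = 1.471e+04.
ε/D_h = 0.0001/0.1098 = 0.000911; Haaland gives 1/√f = -1.8 log₁₀[9.87e-05+0.000469] = 5.843, so f = 0.02929.
ΔP = f(L/D_h)(ρV²/2) = 0.02929·27.83/0.1098·113.3 = 841.6 Pa.
ΔP = 0.8416 kPa.

ΔP ≈ 0.8416 kPa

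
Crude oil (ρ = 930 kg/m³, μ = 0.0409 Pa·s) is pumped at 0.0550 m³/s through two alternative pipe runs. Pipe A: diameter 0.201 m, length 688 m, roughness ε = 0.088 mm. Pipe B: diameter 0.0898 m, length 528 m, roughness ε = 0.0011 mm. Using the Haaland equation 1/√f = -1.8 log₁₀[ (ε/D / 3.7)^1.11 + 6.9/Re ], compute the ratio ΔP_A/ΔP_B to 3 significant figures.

ΔP_A/ΔP_B ≈ 0.0292

Pipe A: V = Q/A = 0.055/0.03173 = 1.733 m/s; Re = 7922; ε/D = 0.000438; Haaland → f = 0.03343; ΔP_A = f(L/D)(ρV²/2) = 1.598e+05 Pa.
Pipe B: V = Q/A = 0.055/0.006333 = 8.684 m/s; Re = 1.773e+04; ε/D = 1.22e-05; Haaland → f = 0.02656; ΔP_B = f(L/D)(ρV²/2) = 5.476e+06 Pa.
ΔP_A/ΔP_B = 1.598e+05/5.476e+06 = 0.0292.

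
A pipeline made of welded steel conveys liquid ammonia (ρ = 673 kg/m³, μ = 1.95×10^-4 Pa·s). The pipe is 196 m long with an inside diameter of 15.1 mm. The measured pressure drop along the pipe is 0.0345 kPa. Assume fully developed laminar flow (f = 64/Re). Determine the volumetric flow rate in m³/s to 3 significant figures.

Q ≈ 1.15×10^-6 m³/s

For laminar flow, f = 64/Re with Re = ρVD/μ, so Darcy-Weisbach reduces to ΔP = 32μLV/D². Solving for V: V = ΔP·D²/(32μL) = 34.5·(0.0151)²/(32·0.000195·196) = 0.006432 m/s.
Check: Re = ρVD/μ = 673·0.006432·0.0151/0.000195 = 335.2 < 2300, so the laminar assumption holds.
Q = V·A = 0.006432·(π/4·0.0151²) = 1.152e-06 m³/s = 1.15×10^-6 m³/s.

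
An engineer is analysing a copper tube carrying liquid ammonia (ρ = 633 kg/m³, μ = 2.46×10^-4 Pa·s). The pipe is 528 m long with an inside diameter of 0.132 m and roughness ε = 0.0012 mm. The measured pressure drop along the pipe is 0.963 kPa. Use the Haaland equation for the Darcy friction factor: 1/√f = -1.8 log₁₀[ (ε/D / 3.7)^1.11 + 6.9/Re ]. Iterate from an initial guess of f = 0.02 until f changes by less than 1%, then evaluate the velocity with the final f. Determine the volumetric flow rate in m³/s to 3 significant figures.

Rearranging Darcy-Weisbach: V = √(2·ΔP·D/(f·L·ρ)). With ε/D = 1.2e-06/0.132 = 9.09e-06, iterate starting from f = 0.02:
  f = 0.02 → V = √(2·963·0.132/(0.02·528·633)) = 0.195 m/s; Re = ρVD/μ = 6.624e+04; f → 0.01949
  f = 0.01949 → V = 0.1976 m/s; Re = 6.711e+04; f → 0.01943
Converged (Δf/f < 1%). With the final f = 0.01943: V = √(2·963·0.132/(0.01943·528·633)) = 0.1979 m/s.
Q = V·A = 0.1979·(π/4·0.132²) = 0.002708 m³/s = 0.00271 m³/s.

Q ≈ 0.00271 m³/s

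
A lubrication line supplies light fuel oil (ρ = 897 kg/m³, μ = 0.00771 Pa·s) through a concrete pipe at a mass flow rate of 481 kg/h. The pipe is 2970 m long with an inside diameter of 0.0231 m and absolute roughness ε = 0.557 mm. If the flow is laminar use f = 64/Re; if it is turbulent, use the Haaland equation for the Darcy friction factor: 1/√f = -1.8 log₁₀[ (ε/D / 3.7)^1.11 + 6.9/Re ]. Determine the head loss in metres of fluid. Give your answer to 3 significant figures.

h_f ≈ 55.5 m

ṁ = 481 kg/h = 481/3600 = 0.1336 kg/s.
A = πD²/4 = π(0.0231)²/4 = 0.0004191 m²; mean velocity V = ṁ/(ρA) = 0.1336/(897 · 0.0004191) = 0.3554 m/s.
Reynolds number Re = ρVD/μ = 897 · 0.3554 · 0.0231 / 0.00771 = 955.2.
Re < 2300 → laminar flow, so f = 64/Re = 64/955.2 = 0.067 (the turbulent correlation is not needed).
Darcy-Weisbach: ΔP = f(L/D)(ρV²/2) = 0.067·(2970/0.0231)·(897·0.3554²/2) = 0.067·1.286e+05·56.65 = 4.881e+05 Pa.
Head loss h_f = ΔP/(ρg) = 4.881e+05/(897·9.81) = 55.5 m.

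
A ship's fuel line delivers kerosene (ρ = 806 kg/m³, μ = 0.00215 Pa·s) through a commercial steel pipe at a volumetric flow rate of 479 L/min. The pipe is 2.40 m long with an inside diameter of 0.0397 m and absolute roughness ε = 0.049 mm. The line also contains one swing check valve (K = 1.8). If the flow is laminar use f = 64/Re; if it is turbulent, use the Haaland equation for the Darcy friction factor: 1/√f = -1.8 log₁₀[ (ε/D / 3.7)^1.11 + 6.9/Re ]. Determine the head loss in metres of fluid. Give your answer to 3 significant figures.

Q = 479 L/min = 479/60000 = 0.007983 m³/s.
Cross-sectional area A = πD²/4 = π(0.0397)²/4 = 0.001238 m²; mean velocity V = Q/A = 0.007983/0.001238 = 6.449 m/s.
Reynolds number Re = ρVD/μ = 806 · 6.449 · 0.0397 / 0.00215 = 9.598e+04.
Re > 4000 → turbulent. Relative roughness ε/D = 4.9e-05/0.0397 = 0.00123. Haaland: 1/√f = -1.8 log₁₀[(0.00123/3.7)^1.11 + 6.9/9.598e+04] = -1.8 log₁₀[0.000138 + 7.19e-05] = 6.619, so f = 0.02282.
Total minor-loss coefficient ΣK = 1·1.8 = 1.8.
ΔP = [f·L/D + ΣK]·(ρV²/2) = [0.02282·2.4/0.0397 + 1.8]·(806·6.449²/2) = [1.38 + 1.8]·1.676e+04 = 5.33e+04 Pa.
Head loss h_f = ΔP/(ρg) = 5.33e+04/(806·9.81) = 6.74 m.

h_f ≈ 6.74 m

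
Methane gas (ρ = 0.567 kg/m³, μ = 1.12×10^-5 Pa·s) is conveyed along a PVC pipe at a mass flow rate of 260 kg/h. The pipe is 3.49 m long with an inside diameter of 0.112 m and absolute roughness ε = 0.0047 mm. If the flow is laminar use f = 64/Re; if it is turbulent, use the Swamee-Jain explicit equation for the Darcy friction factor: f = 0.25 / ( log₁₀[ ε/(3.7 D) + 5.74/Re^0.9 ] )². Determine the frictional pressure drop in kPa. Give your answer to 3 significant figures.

ΔP ≈ 0.0285 kPa

ṁ = 260 kg/h = 260/3600 = 0.07222 kg/s.
A = πD²/4 = π(0.112)²/4 = 0.009852 m²; mean velocity V = ṁ/(ρA) = 0.07222/(0.567 · 0.009852) = 12.93 m/s.
Reynolds number Re = ρVD/μ = 0.567 · 12.93 · 0.112 / 1.12e-05 = 7.331e+04.
Re > 4000 → turbulent. Relative roughness ε/D = 4.7e-06/0.112 = 4.2e-05. Swamee-Jain: f = 0.25/(log₁₀[4.2e-05/3.7 + 5.74/7.331e+04^0.9])² = 0.25/(log₁₀[1.13e-05 + 0.00024])² = 0.25/(-3.6)² = 0.01929.
Darcy-Weisbach: ΔP = f(L/D)(ρV²/2) = 0.01929·(3.49/0.112)·(0.567·12.93²/2) = 0.01929·31.16·47.39 = 28.49 Pa.
ΔP = 28.49 Pa = 0.0285 kPa.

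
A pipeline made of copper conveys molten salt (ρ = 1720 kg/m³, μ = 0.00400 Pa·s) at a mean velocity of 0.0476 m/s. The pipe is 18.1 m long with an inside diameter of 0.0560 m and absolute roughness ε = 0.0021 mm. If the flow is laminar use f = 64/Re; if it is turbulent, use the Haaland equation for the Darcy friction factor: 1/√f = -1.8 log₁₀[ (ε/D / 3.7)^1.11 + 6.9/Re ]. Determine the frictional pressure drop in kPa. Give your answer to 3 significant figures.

ΔP ≈ 0.0352 kPa

Reynolds number Re = ρVD/μ = 1720 · 0.0476 · 0.056 / 0.004 = 1146.
Re < 2300 → laminar flow, so f = 64/Re = 64/1146 = 0.05584 (the turbulent correlation is not needed).
Darcy-Weisbach: ΔP = f(L/D)(ρV²/2) = 0.05584·(18.1/0.056)·(1720·0.0476²/2) = 0.05584·323.2·1.949 = 35.17 Pa.
ΔP = 35.17 Pa = 0.0352 kPa.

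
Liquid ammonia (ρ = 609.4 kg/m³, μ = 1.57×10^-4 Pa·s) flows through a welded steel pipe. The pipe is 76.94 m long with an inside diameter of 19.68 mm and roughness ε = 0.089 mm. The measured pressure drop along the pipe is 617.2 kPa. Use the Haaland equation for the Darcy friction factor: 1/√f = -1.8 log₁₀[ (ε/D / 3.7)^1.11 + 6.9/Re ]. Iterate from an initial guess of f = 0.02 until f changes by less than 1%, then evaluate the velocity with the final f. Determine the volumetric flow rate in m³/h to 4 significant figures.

Rearranging Darcy-Weisbach: V = √(2·ΔP·D/(f·L·ρ)). With ε/D = 8.9e-05/0.01968 = 0.00452, iterate starting from f = 0.02:
  f = 0.02 → V = √(2·6.172e+05·0.01968/(0.02·76.94·609.4)) = 5.09 m/s; Re = ρVD/μ = 3.888e+05; f → 0.02976
  f = 0.02976 → V = 4.172 m/s; Re = 3.187e+05; f → 0.02981
Converged (Δf/f < 1%). With the final f = 0.02981: V = √(2·6.172e+05·0.01968/(0.02981·76.94·609.4)) = 4.169 m/s.
Q = V·A = 4.169·(π/4·0.01968²) = 0.001268 m³/s = 4.565 m³/h.

Q ≈ 4.565 m³/h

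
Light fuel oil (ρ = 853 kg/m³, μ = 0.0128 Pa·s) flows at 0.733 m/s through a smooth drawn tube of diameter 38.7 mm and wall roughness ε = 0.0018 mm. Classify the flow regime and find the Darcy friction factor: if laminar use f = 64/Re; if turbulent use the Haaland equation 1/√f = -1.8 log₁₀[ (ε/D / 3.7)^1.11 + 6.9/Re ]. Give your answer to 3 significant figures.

f ≈ 0.0339

Re = ρVD/μ = 853·0.733·0.0387/0.0128 = 1890.
Re < 2300 → laminar, so f = 64/Re = 0.03386 (roughness is irrelevant in laminar flow).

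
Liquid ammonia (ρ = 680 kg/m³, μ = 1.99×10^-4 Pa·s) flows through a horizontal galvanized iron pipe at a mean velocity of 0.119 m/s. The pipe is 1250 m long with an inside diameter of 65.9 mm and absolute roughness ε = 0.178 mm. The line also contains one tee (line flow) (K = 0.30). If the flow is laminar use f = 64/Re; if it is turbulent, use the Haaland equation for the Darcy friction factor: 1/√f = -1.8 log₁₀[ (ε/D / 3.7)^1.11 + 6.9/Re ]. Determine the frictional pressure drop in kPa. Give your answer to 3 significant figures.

Reynolds number Re = ρVD/μ = 680 · 0.119 · 0.0659 / 0.000199 = 2.68e+04.
Re > 4000 → turbulent. Relative roughness ε/D = 0.000178/0.0659 = 0.0027. Haaland: 1/√f = -1.8 log₁₀[(0.0027/3.7)^1.11 + 6.9/2.68e+04] = -1.8 log₁₀[0.00033 + 0.000257] = 5.816, so f = 0.02956.
Total minor-loss coefficient ΣK = 1·0.3 = 0.3.
ΔP = [f·L/D + ΣK]·(ρV²/2) = [0.02956·1250/0.0659 + 0.3]·(680·0.119²/2) = [560.8 + 0.3]·4.815 = 2701 Pa.
ΔP = 2701 Pa = 2.70 kPa.

ΔP ≈ 2.70 kPa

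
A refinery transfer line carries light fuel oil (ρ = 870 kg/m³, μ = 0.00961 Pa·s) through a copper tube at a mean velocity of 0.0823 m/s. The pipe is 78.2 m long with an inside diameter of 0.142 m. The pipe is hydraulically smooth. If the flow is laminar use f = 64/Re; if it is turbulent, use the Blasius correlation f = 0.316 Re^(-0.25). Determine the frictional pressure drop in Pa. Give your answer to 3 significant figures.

ΔP ≈ 98.2 Pa

Reynolds number Re = ρVD/μ = 870 · 0.0823 · 0.142 / 0.00961 = 1058.
Re < 2300 → laminar flow, so f = 64/Re = 64/1058 = 0.06049 (the turbulent correlation is not needed).
Darcy-Weisbach: ΔP = f(L/D)(ρV²/2) = 0.06049·(78.2/0.142)·(870·0.0823²/2) = 0.06049·550.7·2.946 = 98.15 Pa.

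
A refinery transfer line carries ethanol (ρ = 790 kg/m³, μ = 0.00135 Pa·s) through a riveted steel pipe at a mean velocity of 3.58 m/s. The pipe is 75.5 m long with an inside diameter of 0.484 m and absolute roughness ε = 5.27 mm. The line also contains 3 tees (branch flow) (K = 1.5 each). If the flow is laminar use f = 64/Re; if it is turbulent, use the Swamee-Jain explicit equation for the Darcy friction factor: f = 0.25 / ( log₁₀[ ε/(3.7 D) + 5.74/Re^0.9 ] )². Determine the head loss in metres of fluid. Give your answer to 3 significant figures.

Reynolds number Re = ρVD/μ = 790 · 3.58 · 0.484 / 0.00135 = 1.014e+06.
Re > 4000 → turbulent. Relative roughness ε/D = 0.00527/0.484 = 0.0109. Swamee-Jain: f = 0.25/(log₁₀[0.0109/3.7 + 5.74/1.014e+06^0.9])² = 0.25/(log₁₀[0.00294 + 2.26e-05])² = 0.25/(-2.528)² = 0.03912.
Total minor-loss coefficient ΣK = 3·1.5 = 4.5.
ΔP = [f·L/D + ΣK]·(ρV²/2) = [0.03912·75.5/0.484 + 4.5]·(790·3.58²/2) = [6.103 + 4.5]·5062 = 5.368e+04 Pa.
Head loss h_f = ΔP/(ρg) = 5.368e+04/(790·9.81) = 6.93 m.

h_f ≈ 6.93 m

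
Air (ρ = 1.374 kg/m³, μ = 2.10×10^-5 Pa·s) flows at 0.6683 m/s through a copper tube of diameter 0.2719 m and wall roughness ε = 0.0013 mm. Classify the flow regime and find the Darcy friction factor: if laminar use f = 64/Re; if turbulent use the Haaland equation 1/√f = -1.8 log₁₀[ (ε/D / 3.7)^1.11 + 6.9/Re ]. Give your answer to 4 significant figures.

f ≈ 0.02947

Re = ρVD/μ = 1.374·0.6683·0.2719/2.1e-05 = 1.189e+04.
Re > 4000 → turbulent. ε/D = 1.3e-06/0.2719 = 4.78e-06; Haaland: 1/√f = -1.8 log₁₀[2.91e-07 + 0.00058] = 5.825, so f = 0.02947.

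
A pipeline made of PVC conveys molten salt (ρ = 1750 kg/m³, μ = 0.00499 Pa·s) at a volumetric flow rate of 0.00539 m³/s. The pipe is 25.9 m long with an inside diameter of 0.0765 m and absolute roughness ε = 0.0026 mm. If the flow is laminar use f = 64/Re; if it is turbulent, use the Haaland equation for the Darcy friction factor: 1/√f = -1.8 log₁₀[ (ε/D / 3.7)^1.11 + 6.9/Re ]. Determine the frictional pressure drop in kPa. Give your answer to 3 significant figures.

ΔP ≈ 9.42 kPa

Cross-sectional area A = πD²/4 = π(0.0765)²/4 = 0.004596 m²; mean velocity V = Q/A = 0.00539/0.004596 = 1.173 m/s.
Reynolds number Re = ρVD/μ = 1750 · 1.173 · 0.0765 / 0.00499 = 3.146e+04.
Re > 4000 → turbulent. Relative roughness ε/D = 2.6e-06/0.0765 = 3.4e-05. Haaland: 1/√f = -1.8 log₁₀[(3.4e-05/3.7)^1.11 + 6.9/3.146e+04] = -1.8 log₁₀[2.56e-06 + 0.000219] = 6.577, so f = 0.02312.
Darcy-Weisbach: ΔP = f(L/D)(ρV²/2) = 0.02312·(25.9/0.0765)·(1750·1.173²/2) = 0.02312·338.6·1203 = 9418 Pa.
ΔP = 9418 Pa = 9.42 kPa.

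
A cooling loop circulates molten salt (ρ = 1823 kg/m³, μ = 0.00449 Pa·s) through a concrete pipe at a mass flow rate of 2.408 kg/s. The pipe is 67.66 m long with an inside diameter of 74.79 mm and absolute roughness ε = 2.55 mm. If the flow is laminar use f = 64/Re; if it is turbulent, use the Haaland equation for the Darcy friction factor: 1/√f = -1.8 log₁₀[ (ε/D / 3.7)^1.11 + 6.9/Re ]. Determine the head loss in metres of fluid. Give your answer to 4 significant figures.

A = πD²/4 = π(0.07479)²/4 = 0.004393 m²; mean velocity V = ṁ/(ρA) = 2.408/(1823 · 0.004393) = 0.3007 m/s.
Reynolds number Re = ρVD/μ = 1823 · 0.3007 · 0.07479 / 0.00449 = 9130.
Re > 4000 → turbulent. Relative roughness ε/D = 0.00255/0.07479 = 0.0341. Haaland: 1/√f = -1.8 log₁₀[(0.0341/3.7)^1.11 + 6.9/9130] = -1.8 log₁₀[0.0055 + 0.000756] = 3.966, so f = 0.06357.
Darcy-Weisbach: ΔP = f(L/D)(ρV²/2) = 0.06357·(67.66/0.07479)·(1823·0.3007²/2) = 0.06357·904.7·82.4 = 4739 Pa.
Head loss h_f = ΔP/(ρg) = 4739/(1823·9.81) = 0.2650 m.

h_f ≈ 0.2650 m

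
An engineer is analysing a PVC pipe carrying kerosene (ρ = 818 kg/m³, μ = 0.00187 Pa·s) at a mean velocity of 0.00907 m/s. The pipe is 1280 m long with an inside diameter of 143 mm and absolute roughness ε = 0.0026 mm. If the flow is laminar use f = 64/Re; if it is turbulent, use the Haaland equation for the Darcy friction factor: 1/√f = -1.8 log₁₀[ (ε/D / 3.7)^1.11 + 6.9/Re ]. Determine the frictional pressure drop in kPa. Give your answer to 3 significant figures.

ΔP ≈ 0.0340 kPa

Reynolds number Re = ρVD/μ = 818 · 0.00907 · 0.143 / 0.00187 = 567.4.
Re < 2300 → laminar flow, so f = 64/Re = 64/567.4 = 0.1128 (the turbulent correlation is not needed).
Darcy-Weisbach: ΔP = f(L/D)(ρV²/2) = 0.1128·(1280/0.143)·(818·0.00907²/2) = 0.1128·8951·0.03365 = 33.97 Pa.
ΔP = 33.97 Pa = 0.0340 kPa.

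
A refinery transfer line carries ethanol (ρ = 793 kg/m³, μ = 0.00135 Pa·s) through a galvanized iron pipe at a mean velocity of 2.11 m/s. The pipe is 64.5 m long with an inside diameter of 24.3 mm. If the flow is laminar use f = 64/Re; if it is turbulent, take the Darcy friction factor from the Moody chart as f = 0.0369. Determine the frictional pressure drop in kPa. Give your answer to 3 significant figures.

ΔP ≈ 173 kPa

Reynolds number Re = ρVD/μ = 793 · 2.11 · 0.0243 / 0.00135 = 3.012e+04.
Re > 4000 → turbulent; use the Moody-chart value f = 0.0369.
Darcy-Weisbach: ΔP = f(L/D)(ρV²/2) = 0.0369·(64.5/0.0243)·(793·2.11²/2) = 0.0369·2654·1765 = 1.729e+05 Pa.
ΔP = 1.729e+05 Pa = 173 kPa.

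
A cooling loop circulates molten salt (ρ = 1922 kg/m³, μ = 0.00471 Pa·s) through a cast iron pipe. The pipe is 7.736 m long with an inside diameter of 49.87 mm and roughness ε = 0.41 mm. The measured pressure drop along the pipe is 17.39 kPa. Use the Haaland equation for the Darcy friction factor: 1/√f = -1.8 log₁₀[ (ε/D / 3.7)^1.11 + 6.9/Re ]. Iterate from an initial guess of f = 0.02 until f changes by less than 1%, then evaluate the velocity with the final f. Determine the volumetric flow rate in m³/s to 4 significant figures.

Q ≈ 0.003455 m³/s

Rearranging Darcy-Weisbach: V = √(2·ΔP·D/(f·L·ρ)). With ε/D = 0.00041/0.04987 = 0.00822, iterate starting from f = 0.02:
  f = 0.02 → V = √(2·1.739e+04·0.04987/(0.02·7.736·1922)) = 2.415 m/s; Re = ρVD/μ = 4.915e+04; f → 0.03684
  f = 0.03684 → V = 1.779 m/s; Re = 3.621e+04; f → 0.03727
  f = 0.03727 → V = 1.769 m/s; Re = 3.6e+04; f → 0.03728
Converged (Δf/f < 1%). With the final f = 0.03728: V = √(2·1.739e+04·0.04987/(0.03728·7.736·1922)) = 1.769 m/s.
Q = V·A = 1.769·(π/4·0.04987²) = 0.003455 m³/s = 0.003455 m³/s.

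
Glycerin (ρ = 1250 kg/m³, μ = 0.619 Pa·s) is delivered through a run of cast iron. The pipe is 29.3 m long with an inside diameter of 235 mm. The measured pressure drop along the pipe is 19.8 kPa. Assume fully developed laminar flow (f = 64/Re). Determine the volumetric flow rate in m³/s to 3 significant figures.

For laminar flow, f = 64/Re with Re = ρVD/μ, so Darcy-Weisbach reduces to ΔP = 32μLV/D². Solving for V: V = ΔP·D²/(32μL) = 1.98e+04·(0.235)²/(32·0.619·29.3) = 1.884 m/s.
Check: Re = ρVD/μ = 1250·1.884·0.235/0.619 = 894.1 < 2300, so the laminar assumption holds.
Q = V·A = 1.884·(π/4·0.235²) = 0.08172 m³/s = 0.0817 m³/s.

Q ≈ 0.0817 m³/s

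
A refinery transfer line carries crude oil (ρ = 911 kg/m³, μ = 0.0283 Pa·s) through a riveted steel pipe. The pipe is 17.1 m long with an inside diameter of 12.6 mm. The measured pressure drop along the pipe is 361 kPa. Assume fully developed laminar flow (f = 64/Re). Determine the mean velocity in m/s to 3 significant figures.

For laminar flow, f = 64/Re with Re = ρVD/μ, so Darcy-Weisbach reduces to ΔP = 32μLV/D². Solving for V: V = ΔP·D²/(32μL) = 3.61e+05·(0.0126)²/(32·0.0283·17.1) = 3.701 m/s.
Check: Re = ρVD/μ = 911·3.701·0.0126/0.0283 = 1501 < 2300, so the laminar assumption holds.

V ≈ 3.70 m/s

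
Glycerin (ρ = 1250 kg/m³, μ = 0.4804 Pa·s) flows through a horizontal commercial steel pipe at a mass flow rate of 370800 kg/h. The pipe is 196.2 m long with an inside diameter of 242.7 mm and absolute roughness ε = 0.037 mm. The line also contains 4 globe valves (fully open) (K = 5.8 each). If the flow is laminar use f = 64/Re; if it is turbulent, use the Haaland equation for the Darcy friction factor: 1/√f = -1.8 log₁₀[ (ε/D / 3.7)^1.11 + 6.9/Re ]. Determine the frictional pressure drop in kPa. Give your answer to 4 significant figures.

ΔP ≈ 137.2 kPa

ṁ = 370800 kg/h = 370800/3600 = 103 kg/s.
A = πD²/4 = π(0.2427)²/4 = 0.04626 m²; mean velocity V = ṁ/(ρA) = 103/(1250 · 0.04626) = 1.781 m/s.
Reynolds number Re = ρVD/μ = 1250 · 1.781 · 0.2427 / 0.48 = 1125.
Re < 2300 → laminar flow, so f = 64/Re = 64/1125 = 0.0569 (the turbulent correlation is not needed).
Total minor-loss coefficient ΣK = 4·5.8 = 23.2.
ΔP = [f·L/D + ΣK]·(ρV²/2) = [0.0569·196.2/0.2427 + 23.2]·(1250·1.781²/2) = [46 + 23.2]·1983 = 1.372e+05 Pa.
ΔP = 1.372e+05 Pa = 137.2 kPa.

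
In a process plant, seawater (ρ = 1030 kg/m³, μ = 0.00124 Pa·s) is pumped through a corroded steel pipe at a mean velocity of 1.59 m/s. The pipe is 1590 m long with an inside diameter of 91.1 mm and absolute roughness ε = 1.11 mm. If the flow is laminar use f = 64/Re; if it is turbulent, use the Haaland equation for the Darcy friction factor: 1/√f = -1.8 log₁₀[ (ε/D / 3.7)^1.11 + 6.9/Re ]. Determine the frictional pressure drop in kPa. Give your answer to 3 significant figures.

Reynolds number Re = ρVD/μ = 1030 · 1.59 · 0.0911 / 0.00124 = 1.203e+05.
Re > 4000 → turbulent. Relative roughness ε/D = 0.00111/0.0911 = 0.0122. Haaland: 1/√f = -1.8 log₁₀[(0.0122/3.7)^1.11 + 6.9/1.203e+05] = -1.8 log₁₀[0.00176 + 5.73e-05] = 4.935, so f = 0.04107.
Darcy-Weisbach: ΔP = f(L/D)(ρV²/2) = 0.04107·(1590/0.0911)·(1030·1.59²/2) = 0.04107·1.745e+04·1302 = 9.332e+05 Pa.
ΔP = 9.332e+05 Pa = 933 kPa.

ΔP ≈ 933 kPa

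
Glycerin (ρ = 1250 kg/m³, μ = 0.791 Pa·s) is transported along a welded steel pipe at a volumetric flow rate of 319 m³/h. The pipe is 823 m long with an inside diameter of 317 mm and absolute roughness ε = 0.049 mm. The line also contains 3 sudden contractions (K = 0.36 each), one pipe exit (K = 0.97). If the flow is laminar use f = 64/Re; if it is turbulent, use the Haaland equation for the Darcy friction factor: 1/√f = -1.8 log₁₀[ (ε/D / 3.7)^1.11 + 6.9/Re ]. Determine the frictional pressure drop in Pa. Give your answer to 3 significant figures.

ΔP ≈ 234000 Pa

Q = 319 m³/h = 319/3600 = 0.08861 m³/s.
Cross-sectional area A = πD²/4 = π(0.317)²/4 = 0.07892 m²; mean velocity V = Q/A = 0.08861/0.07892 = 1.123 m/s.
Reynolds number Re = ρVD/μ = 1250 · 1.123 · 0.317 / 0.791 = 562.4.
Re < 2300 → laminar flow, so f = 64/Re = 64/562.4 = 0.1138 (the turbulent correlation is not needed).
Total minor-loss coefficient ΣK = 3·0.36 + 1·0.97 = 2.05.
ΔP = [f·L/D + ΣK]·(ρV²/2) = [0.1138·823/0.317 + 2.05]·(1250·1.123²/2) = [295.4 + 2.05]·787.8 = 2.344e+05 Pa.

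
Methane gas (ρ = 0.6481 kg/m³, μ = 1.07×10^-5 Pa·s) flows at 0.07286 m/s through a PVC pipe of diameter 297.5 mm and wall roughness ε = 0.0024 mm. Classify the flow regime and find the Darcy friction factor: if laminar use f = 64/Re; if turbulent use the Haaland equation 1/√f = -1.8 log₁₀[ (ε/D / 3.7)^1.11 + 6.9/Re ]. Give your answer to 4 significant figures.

Re = ρVD/μ = 0.6481·0.07286·0.2975/1.07e-05 = 1313.
Re < 2300 → laminar, so f = 64/Re = 0.04875 (roughness is irrelevant in laminar flow).

f ≈ 0.04875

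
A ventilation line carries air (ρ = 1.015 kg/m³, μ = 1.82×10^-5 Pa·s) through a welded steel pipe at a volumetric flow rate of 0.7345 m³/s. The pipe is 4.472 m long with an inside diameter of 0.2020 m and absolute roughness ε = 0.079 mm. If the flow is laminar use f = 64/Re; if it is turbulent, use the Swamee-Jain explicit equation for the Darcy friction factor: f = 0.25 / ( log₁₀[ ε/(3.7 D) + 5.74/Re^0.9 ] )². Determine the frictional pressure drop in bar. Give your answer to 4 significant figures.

Cross-sectional area A = πD²/4 = π(0.202)²/4 = 0.03205 m²; mean velocity V = Q/A = 0.7345/0.03205 = 22.92 m/s.
Reynolds number Re = ρVD/μ = 1.015 · 22.92 · 0.202 / 1.82e-05 = 2.582e+05.
Re > 4000 → turbulent. Relative roughness ε/D = 7.9e-05/0.202 = 0.000391. Swamee-Jain: f = 0.25/(log₁₀[0.000391/3.7 + 5.74/2.582e+05^0.9])² = 0.25/(log₁₀[0.000106 + 7.73e-05])² = 0.25/(-3.738)² = 0.0179.
Darcy-Weisbach: ΔP = f(L/D)(ρV²/2) = 0.0179·(4.472/0.202)·(1.015·22.92²/2) = 0.0179·22.14·266.6 = 105.6 Pa.
ΔP = 105.6 Pa = 0.001056 bar.

ΔP ≈ 0.001056 bar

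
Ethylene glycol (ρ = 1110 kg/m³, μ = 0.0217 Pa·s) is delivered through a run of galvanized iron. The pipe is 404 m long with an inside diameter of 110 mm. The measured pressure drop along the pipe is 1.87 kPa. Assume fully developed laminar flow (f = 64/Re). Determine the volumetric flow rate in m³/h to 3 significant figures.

For laminar flow, f = 64/Re with Re = ρVD/μ, so Darcy-Weisbach reduces to ΔP = 32μLV/D². Solving for V: V = ΔP·D²/(32μL) = 1870·(0.11)²/(32·0.0217·404) = 0.08066 m/s.
Check: Re = ρVD/μ = 1110·0.08066·0.11/0.0217 = 453.8 < 2300, so the laminar assumption holds.
Q = V·A = 0.08066·(π/4·0.11²) = 0.0007665 m³/s = 2.76 m³/h.

Q ≈ 2.76 m³/h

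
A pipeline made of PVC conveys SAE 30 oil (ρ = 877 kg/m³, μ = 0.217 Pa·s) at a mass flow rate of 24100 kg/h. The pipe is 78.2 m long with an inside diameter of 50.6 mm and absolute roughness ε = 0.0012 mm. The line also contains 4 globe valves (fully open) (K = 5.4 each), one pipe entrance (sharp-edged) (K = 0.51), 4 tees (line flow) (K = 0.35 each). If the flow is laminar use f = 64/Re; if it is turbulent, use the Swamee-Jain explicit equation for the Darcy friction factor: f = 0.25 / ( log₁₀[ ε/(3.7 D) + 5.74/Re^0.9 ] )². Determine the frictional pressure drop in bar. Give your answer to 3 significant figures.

ṁ = 24100 kg/h = 24100/3600 = 6.694 kg/s.
A = πD²/4 = π(0.0506)²/4 = 0.002011 m²; mean velocity V = ṁ/(ρA) = 6.694/(877 · 0.002011) = 3.796 m/s.
Reynolds number Re = ρVD/μ = 877 · 3.796 · 0.0506 / 0.217 = 776.3.
Re < 2300 → laminar flow, so f = 64/Re = 64/776.3 = 0.08245 (the turbulent correlation is not needed).
Total minor-loss coefficient ΣK = 4·5.4 + 1·0.51 + 4·0.35 = 23.5.
ΔP = [f·L/D + ΣK]·(ρV²/2) = [0.08245·78.2/0.0506 + 23.5]·(877·3.796²/2) = [127.4 + 23.5]·6319 = 9.536e+05 Pa.
ΔP = 9.536e+05 Pa = 9.54 bar.

ΔP ≈ 9.54 bar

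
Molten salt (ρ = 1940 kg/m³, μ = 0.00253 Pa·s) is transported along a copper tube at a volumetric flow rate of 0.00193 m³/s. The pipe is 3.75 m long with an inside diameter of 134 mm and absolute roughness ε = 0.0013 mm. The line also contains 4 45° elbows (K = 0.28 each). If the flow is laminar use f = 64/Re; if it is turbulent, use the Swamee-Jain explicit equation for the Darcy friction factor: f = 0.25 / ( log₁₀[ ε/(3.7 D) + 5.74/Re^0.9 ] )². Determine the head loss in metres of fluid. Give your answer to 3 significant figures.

h_f ≈ 0.00182 m

Cross-sectional area A = πD²/4 = π(0.134)²/4 = 0.0141 m²; mean velocity V = Q/A = 0.00193/0.0141 = 0.1369 m/s.
Reynolds number Re = ρVD/μ = 1940 · 0.1369 · 0.134 / 0.00253 = 1.406e+04.
Re > 4000 → turbulent. Relative roughness ε/D = 1.3e-06/0.134 = 9.7e-06. Swamee-Jain: f = 0.25/(log₁₀[9.7e-06/3.7 + 5.74/1.406e+04^0.9])² = 0.25/(log₁₀[2.62e-06 + 0.00106])² = 0.25/(-2.973)² = 0.02828.
Total minor-loss coefficient ΣK = 4·0.28 = 1.12.
ΔP = [f·L/D + ΣK]·(ρV²/2) = [0.02828·3.75/0.134 + 1.12]·(1940·0.1369²/2) = [0.7914 + 1.12]·18.17 = 34.72 Pa.
Head loss h_f = ΔP/(ρg) = 34.72/(1940·9.81) = 0.00182 m.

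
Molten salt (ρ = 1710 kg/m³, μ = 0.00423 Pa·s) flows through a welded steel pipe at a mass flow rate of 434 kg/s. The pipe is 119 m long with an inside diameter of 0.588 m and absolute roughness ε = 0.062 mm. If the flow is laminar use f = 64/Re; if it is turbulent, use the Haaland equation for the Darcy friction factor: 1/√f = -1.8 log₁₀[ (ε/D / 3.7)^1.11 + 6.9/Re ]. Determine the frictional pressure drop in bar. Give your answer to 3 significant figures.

ΔP ≈ 0.0241 bar

A = πD²/4 = π(0.588)²/4 = 0.2715 m²; mean velocity V = ṁ/(ρA) = 434/(1710 · 0.2715) = 0.9347 m/s.
Reynolds number Re = ρVD/μ = 1710 · 0.9347 · 0.588 / 0.00423 = 2.222e+05.
Re > 4000 → turbulent. Relative roughness ε/D = 6.2e-05/0.588 = 0.000105. Haaland: 1/√f = -1.8 log₁₀[(0.000105/3.7)^1.11 + 6.9/2.222e+05] = -1.8 log₁₀[9.01e-06 + 3.11e-05] = 7.915, so f = 0.01596.
Darcy-Weisbach: ΔP = f(L/D)(ρV²/2) = 0.01596·(119/0.588)·(1710·0.9347²/2) = 0.01596·202.4·746.9 = 2413 Pa.
ΔP = 2413 Pa = 0.0241 bar.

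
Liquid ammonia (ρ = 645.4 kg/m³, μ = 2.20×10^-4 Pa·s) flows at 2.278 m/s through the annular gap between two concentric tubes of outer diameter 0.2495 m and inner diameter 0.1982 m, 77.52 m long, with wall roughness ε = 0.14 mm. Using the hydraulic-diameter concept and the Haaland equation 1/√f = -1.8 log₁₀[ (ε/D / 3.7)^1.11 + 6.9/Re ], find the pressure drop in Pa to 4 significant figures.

Hydraulic diameter D_h = 4A/P = D_o - D_i = 0.2495 - 0.1982 = 0.0513 m.
Re = ρVD_h/μ = 645.4·2.278·0.0513/0.00022 = 3.428e+05.
ε/D_h = 0.00014/0.0513 = 0.00273; Haaland gives 1/√f = -1.8 log₁₀[0.000334+2.01e-05] = 6.212, so f = 0.02591.
ΔP = f(L/D_h)(ρV²/2) = 0.02591·77.52/0.0513·1675 = 6.557e+04 Pa.

ΔP ≈ 65570 Pa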